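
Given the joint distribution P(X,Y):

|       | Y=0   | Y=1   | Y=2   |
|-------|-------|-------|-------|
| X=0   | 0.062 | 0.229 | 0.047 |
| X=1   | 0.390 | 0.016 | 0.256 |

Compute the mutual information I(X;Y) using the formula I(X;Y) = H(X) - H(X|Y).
0.3883 bits

I(X;Y) = H(X) - H(X|Y)

Marginal of X (row sums):
  P(X=0) = 0.062 + 0.229 + 0.047 = 0.338
  P(X=1) = 0.390 + 0.016 + 0.256 = 0.662
H(X) = -[0.338·log₂(0.338) + 0.662·log₂(0.662)]
  = 0.5289 + 0.3940 = 0.9229 bits

Marginal of Y (column sums):
  P(Y=0) = 0.062 + 0.390 = 0.452
  P(Y=1) = 0.229 + 0.016 = 0.245
  P(Y=2) = 0.047 + 0.256 = 0.303
H(X|Y) = Σ_y P(y)·H(X|Y=y):
  Y=0: P(Y=0) = 0.452, P(X|Y=0) = (31/226, 195/226) → H(X|Y=0) = 0.5768
  Y=1: P(Y=1) = 0.245, P(X|Y=1) = (229/245, 16/245) → H(X|Y=1) = 0.3482
  Y=2: P(Y=2) = 0.303, P(X|Y=2) = (47/303, 256/303) → H(X|Y=2) = 0.6225
H(X|Y) = 0.452·0.5768 + 0.245·0.3482 + 0.303·0.6225 = 0.5346 bits

I(X;Y) = H(X) - H(X|Y) = 0.9229 - 0.5346 = 0.3883 bits

Cross-check via I(X;Y) = H(X) + H(Y) - H(X,Y): computing H(Y) from the column sums and H(X,Y) from the 6 cells in the same way gives H(Y) = 1.5369 bits and H(X,Y) = 2.0715 bits, so
I(X;Y) = 0.9229 + 1.5369 - 2.0715 = 0.3883 bits ✓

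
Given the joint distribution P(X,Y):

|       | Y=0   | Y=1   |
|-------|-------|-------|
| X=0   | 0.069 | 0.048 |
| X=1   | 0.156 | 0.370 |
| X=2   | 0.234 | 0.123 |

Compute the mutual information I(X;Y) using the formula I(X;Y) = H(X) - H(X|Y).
0.0879 bits

I(X;Y) = H(X) - H(X|Y)

Marginal of X (row sums):
  P(X=0) = 0.069 + 0.048 = 0.117
  P(X=1) = 0.156 + 0.370 = 0.526
  P(X=2) = 0.234 + 0.123 = 0.357
H(X) = -[0.117·log₂(0.117) + 0.526·log₂(0.526) + 0.357·log₂(0.357)]
  = 0.3621641 + 0.4875311 + 0.5305034 = 1.380199 bits

Marginal of Y (column sums):
  P(Y=0) = 0.069 + 0.156 + 0.234 = 0.459
  P(Y=1) = 0.048 + 0.370 + 0.123 = 0.541
H(X|Y) = Σ_y P(y)·H(X|Y=y):
  Y=0: P(Y=0) = 0.459, P(X|Y=0) = (23/153, 52/153, 26/51) → H(X|Y=0) = 1.4356482
  Y=1: P(Y=1) = 0.541, P(X|Y=1) = (48/541, 370/541, 123/541) → H(X|Y=1) = 1.1707627
H(X|Y) = 0.459·1.4356482 + 0.541·1.1707627 = 1.292345 bits

I(X;Y) = H(X) - H(X|Y) = 1.380199 - 1.292345 = 0.0879 bits

Cross-check via I(X;Y) = H(X) + H(Y) - H(X,Y): computing H(Y) from the column sums and H(X,Y) from the 6 cells in the same way gives H(Y) = 0.995144 bits and H(X,Y) = 2.287489 bits, so
I(X;Y) = 1.380199 + 0.995144 - 2.287489 = 0.0879 bits ✓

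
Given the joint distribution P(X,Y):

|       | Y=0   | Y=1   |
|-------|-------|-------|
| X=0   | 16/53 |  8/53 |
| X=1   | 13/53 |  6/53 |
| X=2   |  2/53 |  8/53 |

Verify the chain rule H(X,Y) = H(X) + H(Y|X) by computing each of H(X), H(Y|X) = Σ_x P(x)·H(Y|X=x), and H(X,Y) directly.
H(X) = 1.5021 bits, H(Y|X) = 0.8746 bits, H(X,Y) = 2.3767 bits

Marginal of X (row sums):
  P(X=0) = 16/53 + 8/53 = 24/53
  P(X=1) = 13/53 + 6/53 = 19/53
  P(X=2) = 2/53 + 8/53 = 10/53
H(X) = -[(24/53)·log₂(24/53) + (19/53)·log₂(19/53) + (10/53)·log₂(10/53)]
  = 0.51757 + 0.53056 + 0.45396 = 1.5021 bits

H(Y|X) = Σ_x P(x)·H(Y|X=x):
  X=0: P(X=0) = 24/53, P(Y|X=0) = (2/3, 1/3) → H(Y|X=0) = 0.91830
  X=1: P(X=1) = 19/53, P(Y|X=1) = (13/19, 6/19) → H(Y|X=1) = 0.89974
  X=2: P(X=2) = 10/53, P(Y|X=2) = (1/5, 4/5) → H(Y|X=2) = 0.72193
H(Y|X) = (24/53)·0.91830 + (19/53)·0.89974 + (10/53)·0.72193 = 0.8746 bits

H(X,Y) = -Σ_{x,y} P(x,y) log₂ P(x,y). Per-cell terms -P(x,y)·log₂P(x,y):
  X=0: 0.52164, 0.41176
  X=1: 0.49731, 0.35581
  X=2: 0.17841, 0.41176
Sum of the 6 terms: H(X,Y) = 2.3767 bits

Chain rule check:
  H(X) + H(Y|X) = 1.5021 + 0.8746 = 2.3767 bits
  H(X,Y) = 2.3767 bits
✓ Chain rule verified.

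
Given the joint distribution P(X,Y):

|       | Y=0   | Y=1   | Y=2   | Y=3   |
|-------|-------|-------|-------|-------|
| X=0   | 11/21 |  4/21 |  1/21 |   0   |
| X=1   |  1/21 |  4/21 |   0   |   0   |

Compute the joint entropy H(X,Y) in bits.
1.8183 bits

H(X,Y) = -Σ_{x,y} P(x,y) log₂ P(x,y). Per-cell terms -P(x,y)·log₂P(x,y):
  X=0: 0.48865, 0.45568, 0.20916, 0.00000
  X=1: 0.20916, 0.45568, 0.00000, 0.00000
  (cells with P = 0 contribute 0)
Sum of the 8 terms: H(X,Y) = 1.8183 bits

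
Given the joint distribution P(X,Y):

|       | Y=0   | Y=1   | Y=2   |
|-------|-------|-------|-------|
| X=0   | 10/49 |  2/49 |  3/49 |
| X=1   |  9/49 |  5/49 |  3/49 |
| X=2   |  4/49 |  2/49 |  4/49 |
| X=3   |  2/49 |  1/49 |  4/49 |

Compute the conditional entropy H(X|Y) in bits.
1.8316 bits

H(X|Y) = H(X,Y) - H(Y)

H(X,Y) = -Σ_{x,y} P(x,y) log₂ P(x,y). Per-cell terms -P(x,y)·log₂P(x,y):
  X=0: 0.467915, 0.188356, 0.246719
  X=1: 0.449042, 0.335998, 0.246719
  X=2: 0.295078, 0.188356, 0.295078
  X=3: 0.188356, 0.114586, 0.295078
Sum of the 12 terms: H(X,Y) = 3.311281 bits

Marginal of Y (column sums):
  P(Y=0) = 10/49 + 9/49 + 4/49 + 2/49 = 25/49
  P(Y=1) = 2/49 + 5/49 + 2/49 + 1/49 = 10/49
  P(Y=2) = 3/49 + 3/49 + 4/49 + 4/49 = 2/7
H(Y) = -[(25/49)·log₂(25/49) + (10/49)·log₂(10/49) + (2/7)·log₂(2/7)]
  = 0.495333 + 0.467915 + 0.516387 = 1.479635 bits

H(X|Y) = H(X,Y) - H(Y) = 3.311281 - 1.479635 = 1.8316 bits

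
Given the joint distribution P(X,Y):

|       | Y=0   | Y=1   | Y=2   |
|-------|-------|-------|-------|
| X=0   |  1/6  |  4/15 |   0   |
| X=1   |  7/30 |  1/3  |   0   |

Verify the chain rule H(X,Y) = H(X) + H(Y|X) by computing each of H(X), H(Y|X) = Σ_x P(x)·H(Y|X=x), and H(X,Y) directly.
H(X) = 0.9871 bits, H(Y|X) = 0.9704 bits, H(X,Y) = 1.9575 bits

Marginal of X (row sums):
  P(X=0) = 1/6 + 4/15 + 0 = 13/30
  P(X=1) = 7/30 + 1/3 + 0 = 17/30
H(X) = -[(13/30)·log₂(13/30) + (17/30)·log₂(17/30)]
  = 0.5228 + 0.4643 = 0.9871 bits

H(Y|X) = Σ_x P(x)·H(Y|X=x):
  X=0: P(X=0) = 13/30, P(Y|X=0) = (5/13, 8/13, 0) → H(Y|X=0) = 0.9612
  X=1: P(X=1) = 17/30, P(Y|X=1) = (7/17, 10/17, 0) → H(Y|X=1) = 0.9774
H(Y|X) = (13/30)·0.9612 + (17/30)·0.9774 = 0.9704 bits

H(X,Y) = -Σ_{x,y} P(x,y) log₂ P(x,y). Per-cell terms -P(x,y)·log₂P(x,y):
  X=0: 0.4308, 0.5085, 0.0000
  X=1: 0.4899, 0.5283, 0.0000
  (cells with P = 0 contribute 0)
Sum of the 6 terms: H(X,Y) = 1.9575 bits

Chain rule check:
  H(X) + H(Y|X) = 0.9871 + 0.9704 = 1.9575 bits
  H(X,Y) = 1.9575 bits
✓ Chain rule verified.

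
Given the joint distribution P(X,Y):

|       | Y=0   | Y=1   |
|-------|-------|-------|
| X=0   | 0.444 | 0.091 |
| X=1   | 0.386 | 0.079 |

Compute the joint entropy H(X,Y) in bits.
1.6542 bits

H(X,Y) = -Σ_{x,y} P(x,y) log₂ P(x,y). Per-cell terms -P(x,y)·log₂P(x,y):
  X=0: 0.5201, 0.3147
  X=1: 0.5301, 0.2893
Sum of the 4 terms: H(X,Y) = 1.6542 bits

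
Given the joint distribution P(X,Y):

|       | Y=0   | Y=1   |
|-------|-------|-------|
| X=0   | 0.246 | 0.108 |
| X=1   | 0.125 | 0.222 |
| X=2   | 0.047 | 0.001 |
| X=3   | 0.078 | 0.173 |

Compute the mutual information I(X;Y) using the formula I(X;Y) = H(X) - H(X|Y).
0.1272 bits

I(X;Y) = H(X) - H(X|Y)

Marginal of X (row sums):
  P(X=0) = 0.246 + 0.108 = 0.354
  P(X=1) = 0.125 + 0.222 = 0.347
  P(X=2) = 0.047 + 0.001 = 0.048
  P(X=3) = 0.078 + 0.173 = 0.251
H(X) = -[0.354·log₂(0.354) + 0.347·log₂(0.347) + 0.048·log₂(0.048) + 0.251·log₂(0.251)]
  = 0.53036 + 0.52987 + 0.21028 + 0.50055 = 1.77106 bits

Marginal of Y (column sums):
  P(Y=0) = 0.246 + 0.125 + 0.047 + 0.078 = 0.496
  P(Y=1) = 0.108 + 0.222 + 0.001 + 0.173 = 0.504
H(X|Y) = Σ_y P(y)·H(X|Y=y):
  Y=0: P(Y=0) = 0.496, P(X|Y=0) = (123/248, 125/496, 47/496, 39/248) → H(X|Y=0) = 1.74470
  Y=1: P(Y=1) = 0.504, P(X|Y=1) = (3/14, 37/84, 1/504, 173/504) → H(X|Y=1) = 1.54458
H(X|Y) = 0.496·1.74470 + 0.504·1.54458 = 1.64384 bits

I(X;Y) = H(X) - H(X|Y) = 1.77106 - 1.64384 = 0.1272 bits

Cross-check via I(X;Y) = H(X) + H(Y) - H(X,Y): computing H(Y) from the column sums and H(X,Y) from the 8 cells in the same way gives H(Y) = 0.99995 bits and H(X,Y) = 2.64380 bits, so
I(X;Y) = 1.77106 + 0.99995 - 2.64380 = 0.1272 bits ✓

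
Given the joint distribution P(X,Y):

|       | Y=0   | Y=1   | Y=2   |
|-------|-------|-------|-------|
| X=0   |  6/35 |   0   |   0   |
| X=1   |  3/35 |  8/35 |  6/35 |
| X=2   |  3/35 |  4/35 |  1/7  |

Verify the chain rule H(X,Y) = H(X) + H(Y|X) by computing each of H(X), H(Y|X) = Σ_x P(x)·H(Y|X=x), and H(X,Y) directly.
H(X) = 1.4717 bits, H(Y|X) = 1.2536 bits, H(X,Y) = 2.7253 bits

Marginal of X (row sums):
  P(X=0) = 6/35 + 0 + 0 = 6/35
  P(X=1) = 3/35 + 8/35 + 6/35 = 17/35
  P(X=2) = 3/35 + 4/35 + 1/7 = 12/35
H(X) = -[(6/35)·log₂(6/35) + (17/35)·log₂(17/35) + (12/35)·log₂(12/35)]
  = 0.43617 + 0.50603 + 0.52948 = 1.4717 bits

H(Y|X) = Σ_x P(x)·H(Y|X=x):
  X=0: P(X=0) = 6/35, P(Y|X=0) = (1, 0, 0) → H(Y|X=0) = 0.00000
  X=1: P(X=1) = 17/35, P(Y|X=1) = (3/17, 8/17, 6/17) → H(Y|X=1) = 1.48366
  X=2: P(X=2) = 12/35, P(Y|X=2) = (1/4, 1/3, 5/12) → H(Y|X=2) = 1.55459
H(Y|X) = (6/35)·0.00000 + (17/35)·1.48366 + (12/35)·1.55459 = 1.2536 bits

H(X,Y) = -Σ_{x,y} P(x,y) log₂ P(x,y). Per-cell terms -P(x,y)·log₂P(x,y):
  X=0: 0.43617, 0.00000, 0.00000
  X=1: 0.30380, 0.48669, 0.43617
  X=2: 0.30380, 0.35763, 0.40105
  (cells with P = 0 contribute 0)
Sum of the 9 terms: H(X,Y) = 2.7253 bits

Chain rule check:
  H(X) + H(Y|X) = 1.4717 + 1.2536 = 2.7253 bits
  H(X,Y) = 2.7253 bits
✓ Chain rule verified.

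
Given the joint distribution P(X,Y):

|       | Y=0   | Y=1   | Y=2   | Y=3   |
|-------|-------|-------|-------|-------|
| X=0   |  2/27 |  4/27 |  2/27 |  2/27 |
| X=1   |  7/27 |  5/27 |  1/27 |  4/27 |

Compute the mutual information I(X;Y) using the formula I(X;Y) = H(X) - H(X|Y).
0.0598 bits

I(X;Y) = H(X) - H(X|Y)

Marginal of X (row sums):
  P(X=0) = 2/27 + 4/27 + 2/27 + 2/27 = 10/27
  P(X=1) = 7/27 + 5/27 + 1/27 + 4/27 = 17/27
H(X) = -[(10/27)·log₂(10/27) + (17/27)·log₂(17/27)]
  = 0.53073 + 0.42023 = 0.9510 bits

Marginal of Y (column sums):
  P(Y=0) = 2/27 + 7/27 = 1/3
  P(Y=1) = 4/27 + 5/27 = 1/3
  P(Y=2) = 2/27 + 1/27 = 1/9
  P(Y=3) = 2/27 + 4/27 = 2/9
H(X|Y) = Σ_y P(y)·H(X|Y=y):
  Y=0: P(Y=0) = 1/3, P(X|Y=0) = (2/9, 7/9) → H(X|Y=0) = 0.76420
  Y=1: P(Y=1) = 1/3, P(X|Y=1) = (4/9, 5/9) → H(X|Y=1) = 0.99108
  Y=2: P(Y=2) = 1/9, P(X|Y=2) = (2/3, 1/3) → H(X|Y=2) = 0.91830
  Y=3: P(Y=3) = 2/9, P(X|Y=3) = (1/3, 2/3) → H(X|Y=3) = 0.91830
H(X|Y) = (1/3)·0.76420 + (1/3)·0.99108 + (1/9)·0.91830 + (2/9)·0.91830 = 0.8912 bits

I(X;Y) = H(X) - H(X|Y) = 0.9510 - 0.8912 = 0.0598 bits

Cross-check via I(X;Y) = H(X) + H(Y) - H(X,Y): computing H(Y) from the column sums and H(X,Y) from the 8 cells in the same way gives H(Y) = 1.8911 bits and H(X,Y) = 2.7823 bits, so
I(X;Y) = 0.9510 + 1.8911 - 2.7823 = 0.0598 bits ✓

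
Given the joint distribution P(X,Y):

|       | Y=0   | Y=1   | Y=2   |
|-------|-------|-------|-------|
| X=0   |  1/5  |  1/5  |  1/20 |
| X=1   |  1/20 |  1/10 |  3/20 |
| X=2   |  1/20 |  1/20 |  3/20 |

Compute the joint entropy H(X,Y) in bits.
2.9464 bits

H(X,Y) = -Σ_{x,y} P(x,y) log₂ P(x,y). Per-cell terms -P(x,y)·log₂P(x,y):
  X=0: 0.4644, 0.4644, 0.2161
  X=1: 0.2161, 0.3322, 0.4105
  X=2: 0.2161, 0.2161, 0.4105
Sum of the 9 terms: H(X,Y) = 2.9464 bits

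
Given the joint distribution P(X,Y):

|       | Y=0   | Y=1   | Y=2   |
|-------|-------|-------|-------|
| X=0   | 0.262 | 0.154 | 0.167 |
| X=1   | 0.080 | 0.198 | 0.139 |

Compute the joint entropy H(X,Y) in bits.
2.5030 bits

H(X,Y) = -Σ_{x,y} P(x,y) log₂ P(x,y). Per-cell terms -P(x,y)·log₂P(x,y):
  X=0: 0.50628, 0.41565, 0.43121
  X=1: 0.29151, 0.46261, 0.39571
Sum of the 6 terms: H(X,Y) = 2.5030 bits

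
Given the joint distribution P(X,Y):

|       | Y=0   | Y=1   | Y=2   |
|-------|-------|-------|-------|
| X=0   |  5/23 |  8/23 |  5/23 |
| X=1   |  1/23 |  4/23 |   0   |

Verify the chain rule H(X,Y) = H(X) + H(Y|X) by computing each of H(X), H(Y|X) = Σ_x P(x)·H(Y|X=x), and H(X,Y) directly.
H(X) = 0.7554 bits, H(Y|X) = 1.3673 bits, H(X,Y) = 2.1227 bits

Marginal of X (row sums):
  P(X=0) = 5/23 + 8/23 + 5/23 = 18/23
  P(X=1) = 1/23 + 4/23 + 0 = 5/23
H(X) = -[(18/23)·log₂(18/23) + (5/23)·log₂(5/23)]
  = 0.2768 + 0.4786 = 0.7554 bits

H(Y|X) = Σ_x P(x)·H(Y|X=x):
  X=0: P(X=0) = 18/23, P(Y|X=0) = (5/18, 4/9, 5/18) → H(Y|X=0) = 1.5466
  X=1: P(X=1) = 5/23, P(Y|X=1) = (1/5, 4/5, 0) → H(Y|X=1) = 0.7219
H(Y|X) = (18/23)·1.5466 + (5/23)·0.7219 = 1.3673 bits

H(X,Y) = -Σ_{x,y} P(x,y) log₂ P(x,y). Per-cell terms -P(x,y)·log₂P(x,y):
  X=0: 0.4786, 0.5299, 0.4786
  X=1: 0.1967, 0.4389, 0.0000
  (cells with P = 0 contribute 0)
Sum of the 6 terms: H(X,Y) = 2.1227 bits

Chain rule check:
  H(X) + H(Y|X) = 0.7554 + 1.3673 = 2.1227 bits
  H(X,Y) = 2.1227 bits
✓ Chain rule verified.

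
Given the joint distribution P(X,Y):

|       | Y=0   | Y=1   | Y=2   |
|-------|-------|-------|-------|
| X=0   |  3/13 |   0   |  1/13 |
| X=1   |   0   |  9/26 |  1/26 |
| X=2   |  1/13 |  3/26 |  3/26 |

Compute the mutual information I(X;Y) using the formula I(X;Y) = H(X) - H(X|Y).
0.6158 bits

I(X;Y) = H(X) - H(X|Y)

Marginal of X (row sums):
  P(X=0) = 3/13 + 0 + 1/13 = 4/13
  P(X=1) = 0 + 9/26 + 1/26 = 5/13
  P(X=2) = 1/13 + 3/26 + 3/26 = 4/13
H(X) = -[(4/13)·log₂(4/13) + (5/13)·log₂(5/13) + (4/13)·log₂(4/13)]
  = 0.5232 + 0.5302 + 0.5232 = 1.5766 bits

Marginal of Y (column sums):
  P(Y=0) = 3/13 + 0 + 1/13 = 4/13
  P(Y=1) = 0 + 9/26 + 3/26 = 6/13
  P(Y=2) = 1/13 + 1/26 + 3/26 = 3/13
H(X|Y) = Σ_y P(y)·H(X|Y=y):
  Y=0: P(Y=0) = 4/13, P(X|Y=0) = (3/4, 0, 1/4) → H(X|Y=0) = 0.8113
  Y=1: P(Y=1) = 6/13, P(X|Y=1) = (0, 3/4, 1/4) → H(X|Y=1) = 0.8113
  Y=2: P(Y=2) = 3/13, P(X|Y=2) = (1/3, 1/6, 1/2) → H(X|Y=2) = 1.4591
H(X|Y) = (4/13)·0.8113 + (6/13)·0.8113 + (3/13)·1.4591 = 0.9608 bits

I(X;Y) = H(X) - H(X|Y) = 1.5766 - 0.9608 = 0.6158 bits

Cross-check via I(X;Y) = H(X) + H(Y) - H(X,Y): computing H(Y) from the column sums and H(X,Y) from the 9 cells in the same way gives H(Y) = 1.5262 bits and H(X,Y) = 2.4870 bits, so
I(X;Y) = 1.5766 + 1.5262 - 2.4870 = 0.6158 bits ✓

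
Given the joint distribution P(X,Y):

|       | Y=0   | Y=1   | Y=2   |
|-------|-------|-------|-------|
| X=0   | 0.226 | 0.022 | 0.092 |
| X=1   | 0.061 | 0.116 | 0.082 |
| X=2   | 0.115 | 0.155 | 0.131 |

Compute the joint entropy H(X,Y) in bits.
2.9851 bits

H(X,Y) = -Σ_{x,y} P(x,y) log₂ P(x,y). Per-cell terms -P(x,y)·log₂P(x,y):
  X=0: 0.48491, 0.12114, 0.31668
  X=1: 0.24614, 0.36051, 0.29588
  X=2: 0.35883, 0.41690, 0.38414
Sum of the 9 terms: H(X,Y) = 2.9851 bits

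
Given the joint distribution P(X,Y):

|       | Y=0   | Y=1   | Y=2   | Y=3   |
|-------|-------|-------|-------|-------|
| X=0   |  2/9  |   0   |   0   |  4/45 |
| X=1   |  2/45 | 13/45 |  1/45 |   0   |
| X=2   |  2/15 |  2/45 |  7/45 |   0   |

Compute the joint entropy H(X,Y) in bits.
2.6366 bits

H(X,Y) = -Σ_{x,y} P(x,y) log₂ P(x,y). Per-cell terms -P(x,y)·log₂P(x,y):
  X=0: 0.48221, 0.00000, 0.00000, 0.31039
  X=1: 0.19964, 0.51752, 0.12204, 0.00000
  X=2: 0.38759, 0.19964, 0.41759, 0.00000
  (cells with P = 0 contribute 0)
Sum of the 12 terms: H(X,Y) = 2.6366 bits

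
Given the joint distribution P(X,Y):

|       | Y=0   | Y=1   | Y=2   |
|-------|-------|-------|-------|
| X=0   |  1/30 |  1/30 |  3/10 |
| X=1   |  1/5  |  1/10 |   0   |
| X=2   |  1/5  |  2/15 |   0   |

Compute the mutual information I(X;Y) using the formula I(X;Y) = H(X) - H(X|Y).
0.6358 bits

I(X;Y) = H(X) - H(X|Y)

Marginal of X (row sums):
  P(X=0) = 1/30 + 1/30 + 3/10 = 11/30
  P(X=1) = 1/5 + 1/10 + 0 = 3/10
  P(X=2) = 1/5 + 2/15 + 0 = 1/3
H(X) = -[(11/30)·log₂(11/30) + (3/10)·log₂(3/10) + (1/3)·log₂(1/3)]
  = 0.530735 + 0.521090 + 0.528321 = 1.58015 bits

Marginal of Y (column sums):
  P(Y=0) = 1/30 + 1/5 + 1/5 = 13/30
  P(Y=1) = 1/30 + 1/10 + 2/15 = 4/15
  P(Y=2) = 3/10 + 0 + 0 = 3/10
H(X|Y) = Σ_y P(y)·H(X|Y=y):
  Y=0: P(Y=0) = 13/30, P(X|Y=0) = (1/13, 6/13, 6/13) → H(X|Y=0) = 1.314320
  Y=1: P(Y=1) = 4/15, P(X|Y=1) = (1/8, 3/8, 1/2) → H(X|Y=1) = 1.405639
  Y=2: P(Y=2) = 3/10, P(X|Y=2) = (1, 0, 0) → H(X|Y=2) = 0.000000
H(X|Y) = (13/30)·1.314320 + (4/15)·1.405639 + (3/10)·0.000000 = 0.94438 bits

I(X;Y) = H(X) - H(X|Y) = 1.58015 - 0.94438 = 0.6358 bits

Cross-check via I(X;Y) = H(X) + H(Y) - H(X,Y): computing H(Y) from the column sums and H(X,Y) from the 9 cells in the same way gives H(Y) = 1.55239 bits and H(X,Y) = 2.49677 bits, so
I(X;Y) = 1.58015 + 1.55239 - 2.49677 = 0.6358 bits ✓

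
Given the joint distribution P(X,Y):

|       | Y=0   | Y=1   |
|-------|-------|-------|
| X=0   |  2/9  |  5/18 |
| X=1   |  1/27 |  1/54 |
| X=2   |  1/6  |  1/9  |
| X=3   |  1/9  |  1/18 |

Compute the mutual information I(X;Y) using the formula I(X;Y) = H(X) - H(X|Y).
0.0267 bits

I(X;Y) = H(X) - H(X|Y)

Marginal of X (row sums):
  P(X=0) = 2/9 + 5/18 = 1/2
  P(X=1) = 1/27 + 1/54 = 1/18
  P(X=2) = 1/6 + 1/9 = 5/18
  P(X=3) = 1/9 + 1/18 = 1/6
H(X) = -[(1/2)·log₂(1/2) + (1/18)·log₂(1/18) + (5/18)·log₂(5/18) + (1/6)·log₂(1/6)]
  = 0.5000 + 0.2317 + 0.5133 + 0.4308 = 1.6758 bits

Marginal of Y (column sums):
  P(Y=0) = 2/9 + 1/27 + 1/6 + 1/9 = 29/54
  P(Y=1) = 5/18 + 1/54 + 1/9 + 1/18 = 25/54
H(X|Y) = Σ_y P(y)·H(X|Y=y):
  Y=0: P(Y=0) = 29/54, P(X|Y=0) = (12/29, 2/29, 9/29, 6/29) → H(X|Y=0) = 1.7870
  Y=1: P(Y=1) = 25/54, P(X|Y=1) = (3/5, 1/25, 6/25, 3/25) → H(X|Y=1) = 1.4891
H(X|Y) = (29/54)·1.7870 + (25/54)·1.4891 = 1.6491 bits

I(X;Y) = H(X) - H(X|Y) = 1.6758 - 1.6491 = 0.0267 bits

Cross-check via I(X;Y) = H(X) + H(Y) - H(X,Y): computing H(Y) from the column sums and H(X,Y) from the 8 cells in the same way gives H(Y) = 0.9960 bits and H(X,Y) = 2.6451 bits, so
I(X;Y) = 1.6758 + 0.9960 - 2.6451 = 0.0267 bits ✓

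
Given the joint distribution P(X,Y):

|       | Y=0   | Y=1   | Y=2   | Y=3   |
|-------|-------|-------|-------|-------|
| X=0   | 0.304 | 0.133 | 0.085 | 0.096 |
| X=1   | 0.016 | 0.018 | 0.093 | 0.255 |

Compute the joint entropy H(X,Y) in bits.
2.5573 bits

H(X,Y) = -Σ_{x,y} P(x,y) log₂ P(x,y). Per-cell terms -P(x,y)·log₂P(x,y):
  X=0: 0.522228, 0.387097, 0.302293, 0.324559
  X=1: 0.095453, 0.104325, 0.318676, 0.502715
Sum of the 8 terms: H(X,Y) = 2.5573 bits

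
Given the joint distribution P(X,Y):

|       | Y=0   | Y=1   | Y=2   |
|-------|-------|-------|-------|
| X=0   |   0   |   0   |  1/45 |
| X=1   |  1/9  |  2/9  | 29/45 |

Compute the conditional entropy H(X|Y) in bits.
0.1406 bits

H(X|Y) = H(X,Y) - H(Y)

H(X,Y) = -Σ_{x,y} P(x,y) log₂ P(x,y). Per-cell terms -P(x,y)·log₂P(x,y):
  X=0: 0.00000, 0.00000, 0.12204
  X=1: 0.35221, 0.48221, 0.40850
  (cells with P = 0 contribute 0)
Sum of the 6 terms: H(X,Y) = 1.3650 bits

Marginal of Y (column sums):
  P(Y=0) = 0 + 1/9 = 1/9
  P(Y=1) = 0 + 2/9 = 2/9
  P(Y=2) = 1/45 + 29/45 = 2/3
H(Y) = -[(1/9)·log₂(1/9) + (2/9)·log₂(2/9) + (2/3)·log₂(2/3)]
  = 0.35221 + 0.48221 + 0.38998 = 1.2244 bits

H(X|Y) = H(X,Y) - H(Y) = 1.3650 - 1.2244 = 0.1406 bits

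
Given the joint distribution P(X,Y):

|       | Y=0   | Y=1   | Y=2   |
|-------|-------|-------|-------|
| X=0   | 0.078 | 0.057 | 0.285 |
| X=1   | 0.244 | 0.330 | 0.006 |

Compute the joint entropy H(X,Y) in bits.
2.1074 bits

H(X,Y) = -Σ_{x,y} P(x,y) log₂ P(x,y). Per-cell terms -P(x,y)·log₂P(x,y):
  X=0: 0.28707, 0.23557, 0.51613
  X=1: 0.49655, 0.52782, 0.04428
Sum of the 6 terms: H(X,Y) = 2.1074 bits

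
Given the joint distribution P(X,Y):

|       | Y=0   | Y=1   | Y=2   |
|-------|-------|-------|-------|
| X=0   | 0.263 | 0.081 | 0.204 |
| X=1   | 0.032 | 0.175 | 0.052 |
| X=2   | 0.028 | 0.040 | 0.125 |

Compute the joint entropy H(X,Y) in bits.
2.7943 bits

H(X,Y) = -Σ_{x,y} P(x,y) log₂ P(x,y). Per-cell terms -P(x,y)·log₂P(x,y):
  X=0: 0.5068, 0.2937, 0.4678
  X=1: 0.1589, 0.4401, 0.2218
  X=2: 0.1444, 0.1858, 0.3750
Sum of the 9 terms: H(X,Y) = 2.7943 bits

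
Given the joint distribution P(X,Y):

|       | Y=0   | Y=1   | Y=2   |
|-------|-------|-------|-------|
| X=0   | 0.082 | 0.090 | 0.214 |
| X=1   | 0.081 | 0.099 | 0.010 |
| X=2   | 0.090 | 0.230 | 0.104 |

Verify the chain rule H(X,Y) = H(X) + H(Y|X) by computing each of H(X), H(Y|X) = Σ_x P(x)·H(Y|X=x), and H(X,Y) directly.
H(X) = 1.5102 bits, H(Y|X) = 1.4047 bits, H(X,Y) = 2.9149 bits

Marginal of X (row sums):
  P(X=0) = 0.082 + 0.090 + 0.214 = 0.386
  P(X=1) = 0.081 + 0.099 + 0.010 = 0.190
  P(X=2) = 0.090 + 0.230 + 0.104 = 0.424
H(X) = -[0.386·log₂(0.386) + 0.190·log₂(0.190) + 0.424·log₂(0.424)]
  = 0.53010 + 0.45523 + 0.52485 = 1.5102 bits

H(Y|X) = Σ_x P(x)·H(Y|X=x):
  X=0: P(X=0) = 0.386, P(Y|X=0) = (41/193, 45/193, 107/193) → H(Y|X=0) = 1.43634
  X=1: P(X=1) = 0.190, P(Y|X=1) = (81/190, 99/190, 1/19) → H(Y|X=1) = 1.23800
  X=2: P(X=2) = 0.424, P(Y|X=2) = (45/212, 115/212, 13/53) → H(Y|X=2) = 1.45062
H(Y|X) = 0.386·1.43634 + 0.190·1.23800 + 0.424·1.45062 = 1.4047 bits

H(X,Y) = -Σ_{x,y} P(x,y) log₂ P(x,y). Per-cell terms -P(x,y)·log₂P(x,y):
  X=0: 0.29588, 0.31265, 0.47600
  X=1: 0.29370, 0.33031, 0.06644
  X=2: 0.31265, 0.48767, 0.33960
Sum of the 9 terms: H(X,Y) = 2.9149 bits

Chain rule check:
  H(X) + H(Y|X) = 1.5102 + 1.4047 = 2.9149 bits
  H(X,Y) = 2.9149 bits
✓ Chain rule verified.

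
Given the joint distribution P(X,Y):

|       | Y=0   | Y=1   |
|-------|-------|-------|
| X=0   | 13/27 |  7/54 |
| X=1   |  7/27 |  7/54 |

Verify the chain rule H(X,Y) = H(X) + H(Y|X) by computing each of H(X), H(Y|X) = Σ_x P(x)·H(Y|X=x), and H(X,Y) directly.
H(X) = 0.9641 bits, H(Y|X) = 0.8127 bits, H(X,Y) = 1.7768 bits

Marginal of X (row sums):
  P(X=0) = 13/27 + 7/54 = 11/18
  P(X=1) = 7/27 + 7/54 = 7/18
H(X) = -[(11/18)·log₂(11/18) + (7/18)·log₂(7/18)]
  = 0.4342 + 0.5299 = 0.9641 bits

H(Y|X) = Σ_x P(x)·H(Y|X=x):
  X=0: P(X=0) = 11/18, P(Y|X=0) = (26/33, 7/33) → H(Y|X=0) = 0.7455
  X=1: P(X=1) = 7/18, P(Y|X=1) = (2/3, 1/3) → H(Y|X=1) = 0.9183
H(Y|X) = (11/18)·0.7455 + (7/18)·0.9183 = 0.8127 bits

H(X,Y) = -Σ_{x,y} P(x,y) log₂ P(x,y). Per-cell terms -P(x,y)·log₂P(x,y):
  X=0: 0.5077, 0.3821
  X=1: 0.5049, 0.3821
Sum of the 4 terms: H(X,Y) = 1.7768 bits

Chain rule check:
  H(X) + H(Y|X) = 0.9641 + 0.8127 = 1.7768 bits
  H(X,Y) = 1.7768 bits
✓ Chain rule verified.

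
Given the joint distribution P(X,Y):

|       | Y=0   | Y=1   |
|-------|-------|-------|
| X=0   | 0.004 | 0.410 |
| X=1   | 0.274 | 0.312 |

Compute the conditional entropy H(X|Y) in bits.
0.7426 bits

H(X|Y) = H(X,Y) - H(Y)

H(X,Y) = -Σ_{x,y} P(x,y) log₂ P(x,y). Per-cell terms -P(x,y)·log₂P(x,y):
  X=0: 0.03186, 0.52738
  X=1: 0.51176, 0.52428
Sum of the 4 terms: H(X,Y) = 1.5953 bits

Marginal of Y (column sums):
  P(Y=0) = 0.004 + 0.274 = 0.278
  P(Y=1) = 0.410 + 0.312 = 0.722
H(Y) = -[0.278·log₂(0.278) + 0.722·log₂(0.722)]
  = 0.51342 + 0.33929 = 0.8527 bits

H(X|Y) = H(X,Y) - H(Y) = 1.5953 - 0.8527 = 0.7426 bits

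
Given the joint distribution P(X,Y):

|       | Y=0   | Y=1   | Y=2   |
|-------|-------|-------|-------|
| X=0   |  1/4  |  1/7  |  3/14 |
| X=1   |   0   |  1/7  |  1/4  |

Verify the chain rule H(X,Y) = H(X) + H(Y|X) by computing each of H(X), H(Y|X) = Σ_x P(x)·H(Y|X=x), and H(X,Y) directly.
H(X) = 0.9666 bits, H(Y|X) = 1.3117 bits, H(X,Y) = 2.2783 bits

Marginal of X (row sums):
  P(X=0) = 1/4 + 1/7 + 3/14 = 17/28
  P(X=1) = 0 + 1/7 + 1/4 = 11/28
H(X) = -[(17/28)·log₂(17/28) + (11/28)·log₂(11/28)]
  = 0.43708 + 0.52954 = 0.9666 bits

H(Y|X) = Σ_x P(x)·H(Y|X=x):
  X=0: P(X=0) = 17/28, P(Y|X=0) = (7/17, 4/17, 6/17) → H(Y|X=0) = 1.54857
  X=1: P(X=1) = 11/28, P(Y|X=1) = (0, 4/11, 7/11) → H(Y|X=1) = 0.94566
H(Y|X) = (17/28)·1.54857 + (11/28)·0.94566 = 1.3117 bits

H(X,Y) = -Σ_{x,y} P(x,y) log₂ P(x,y). Per-cell terms -P(x,y)·log₂P(x,y):
  X=0: 0.50000, 0.40105, 0.47623
  X=1: 0.00000, 0.40105, 0.50000
  (cells with P = 0 contribute 0)
Sum of the 6 terms: H(X,Y) = 2.2783 bits

Chain rule check:
  H(X) + H(Y|X) = 0.9666 + 1.3117 = 2.2783 bits
  H(X,Y) = 2.2783 bits
✓ Chain rule verified.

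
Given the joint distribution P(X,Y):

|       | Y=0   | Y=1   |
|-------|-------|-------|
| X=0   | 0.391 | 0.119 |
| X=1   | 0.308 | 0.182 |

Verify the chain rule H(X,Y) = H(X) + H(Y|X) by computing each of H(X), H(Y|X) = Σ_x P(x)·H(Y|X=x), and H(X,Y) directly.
H(X) = 0.9997 bits, H(Y|X) = 0.8661 bits, H(X,Y) = 1.8658 bits

Marginal of X (row sums):
  P(X=0) = 0.391 + 0.119 = 0.510
  P(X=1) = 0.308 + 0.182 = 0.490
H(X) = -[0.510·log₂(0.510) + 0.490·log₂(0.490)]
  = 0.4954 + 0.5043 = 0.9997 bits

H(Y|X) = Σ_x P(x)·H(Y|X=x):
  X=0: P(X=0) = 0.510, P(Y|X=0) = (23/30, 7/30) → H(Y|X=0) = 0.7838
  X=1: P(X=1) = 0.490, P(Y|X=1) = (22/35, 13/35) → H(Y|X=1) = 0.9518
H(Y|X) = 0.510·0.7838 + 0.490·0.9518 = 0.8661 bits

H(X,Y) = -Σ_{x,y} P(x,y) log₂ P(x,y). Per-cell terms -P(x,y)·log₂P(x,y):
  X=0: 0.5297, 0.3654
  X=1: 0.5233, 0.4474
Sum of the 4 terms: H(X,Y) = 1.8658 bits

Chain rule check:
  H(X) + H(Y|X) = 0.9997 + 0.8661 = 1.8658 bits
  H(X,Y) = 1.8658 bits
✓ Chain rule verified.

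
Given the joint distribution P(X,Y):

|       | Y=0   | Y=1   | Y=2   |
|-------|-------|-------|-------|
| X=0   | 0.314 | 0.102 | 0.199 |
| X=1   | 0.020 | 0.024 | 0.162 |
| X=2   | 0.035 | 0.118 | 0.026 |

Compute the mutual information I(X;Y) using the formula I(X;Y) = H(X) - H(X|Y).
0.2409 bits

I(X;Y) = H(X) - H(X|Y)

Marginal of X (row sums):
  P(X=0) = 0.314 + 0.102 + 0.199 = 0.615
  P(X=1) = 0.020 + 0.024 + 0.162 = 0.206
  P(X=2) = 0.035 + 0.118 + 0.026 = 0.179
H(X) = -[0.615·log₂(0.615) + 0.206·log₂(0.206) + 0.179·log₂(0.179)]
  = 0.431325 + 0.469532 + 0.444272 = 1.34513 bits

Marginal of Y (column sums):
  P(Y=0) = 0.314 + 0.020 + 0.035 = 0.369
  P(Y=1) = 0.102 + 0.024 + 0.118 = 0.244
  P(Y=2) = 0.199 + 0.162 + 0.026 = 0.387
H(X|Y) = Σ_y P(y)·H(X|Y=y):
  Y=0: P(Y=0) = 0.369, P(X|Y=0) = (314/369, 20/369, 35/369) → H(X|Y=0) = 0.748414
  Y=1: P(Y=1) = 0.244, P(X|Y=1) = (51/122, 6/61, 59/122) → H(X|Y=1) = 1.361974
  Y=2: P(Y=2) = 0.387, P(X|Y=2) = (199/387, 18/43, 26/387) → H(X|Y=2) = 1.281059
H(X|Y) = 0.369·0.748414 + 0.244·1.361974 + 0.387·1.281059 = 1.10426 bits

I(X;Y) = H(X) - H(X|Y) = 1.34513 - 1.10426 = 0.2409 bits

Cross-check via I(X;Y) = H(X) + H(Y) - H(X,Y): computing H(Y) from the column sums and H(X,Y) from the 9 cells in the same way gives H(Y) = 1.55732 bits and H(X,Y) = 2.66158 bits, so
I(X;Y) = 1.34513 + 1.55732 - 2.66158 = 0.2409 bits ✓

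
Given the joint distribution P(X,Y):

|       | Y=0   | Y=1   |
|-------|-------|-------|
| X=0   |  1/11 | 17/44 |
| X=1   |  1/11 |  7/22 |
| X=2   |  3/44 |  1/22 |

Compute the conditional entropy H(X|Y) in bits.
1.3403 bits

H(X|Y) = H(X,Y) - H(Y)

H(X,Y) = -Σ_{x,y} P(x,y) log₂ P(x,y). Per-cell terms -P(x,y)·log₂P(x,y):
  X=0: 0.31449, 0.53008
  X=1: 0.31449, 0.52566
  X=2: 0.26417, 0.20270
Sum of the 6 terms: H(X,Y) = 2.1516 bits

Marginal of Y (column sums):
  P(Y=0) = 1/11 + 1/11 + 3/44 = 1/4
  P(Y=1) = 17/44 + 7/22 + 1/22 = 3/4
H(Y) = -[(1/4)·log₂(1/4) + (3/4)·log₂(3/4)]
  = 0.50000 + 0.31128 = 0.8113 bits

H(X|Y) = H(X,Y) - H(Y) = 2.1516 - 0.8113 = 1.3403 bits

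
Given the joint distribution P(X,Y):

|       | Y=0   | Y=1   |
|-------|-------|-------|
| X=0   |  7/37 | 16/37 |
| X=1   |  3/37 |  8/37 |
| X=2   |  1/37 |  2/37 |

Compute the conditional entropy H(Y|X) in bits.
0.8769 bits

H(Y|X) = H(X,Y) - H(X)

H(X,Y) = -Σ_{x,y} P(x,y) log₂ P(x,y). Per-cell terms -P(x,y)·log₂P(x,y):
  X=0: 0.45445, 0.52301
  X=1: 0.29388, 0.47772
  X=2: 0.14080, 0.22754
Sum of the 6 terms: H(X,Y) = 2.1174 bits

Marginal of X (row sums):
  P(X=0) = 7/37 + 16/37 = 23/37
  P(X=1) = 3/37 + 8/37 = 11/37
  P(X=2) = 1/37 + 2/37 = 3/37
H(X) = -[(23/37)·log₂(23/37) + (11/37)·log₂(11/37) + (3/37)·log₂(3/37)]
  = 0.42636 + 0.52028 + 0.29388 = 1.2405 bits

H(Y|X) = H(X,Y) - H(X) = 2.1174 - 1.2405 = 0.8769 bits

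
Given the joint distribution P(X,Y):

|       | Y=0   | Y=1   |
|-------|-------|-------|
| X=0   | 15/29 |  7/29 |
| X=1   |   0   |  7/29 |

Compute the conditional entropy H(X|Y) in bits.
0.4828 bits

H(X|Y) = H(X,Y) - H(Y)

H(X,Y) = -Σ_{x,y} P(x,y) log₂ P(x,y). Per-cell terms -P(x,y)·log₂P(x,y):
  X=0: 0.4919, 0.4950
  X=1: 0.0000, 0.4950
  (cells with P = 0 contribute 0)
Sum of the 4 terms: H(X,Y) = 1.4819 bits

Marginal of Y (column sums):
  P(Y=0) = 15/29 + 0 = 15/29
  P(Y=1) = 7/29 + 7/29 = 14/29
H(Y) = -[(15/29)·log₂(15/29) + (14/29)·log₂(14/29)]
  = 0.4919 + 0.5072 = 0.9991 bits

H(X|Y) = H(X,Y) - H(Y) = 1.4819 - 0.9991 = 0.4828 bits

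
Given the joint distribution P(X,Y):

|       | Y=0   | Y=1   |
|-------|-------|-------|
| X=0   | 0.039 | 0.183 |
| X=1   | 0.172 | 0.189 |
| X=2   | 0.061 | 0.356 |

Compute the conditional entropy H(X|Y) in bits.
1.4542 bits

H(X|Y) = H(X,Y) - H(Y)

H(X,Y) = -Σ_{x,y} P(x,y) log₂ P(x,y). Per-cell terms -P(x,y)·log₂P(x,y):
  X=0: 0.182535, 0.448365
  X=1: 0.436797, 0.454269
  X=2: 0.246138, 0.530458
Sum of the 6 terms: H(X,Y) = 2.29856 bits

Marginal of Y (column sums):
  P(Y=0) = 0.039 + 0.172 + 0.061 = 0.272
  P(Y=1) = 0.183 + 0.189 + 0.356 = 0.728
H(Y) = -[0.272·log₂(0.272) + 0.728·log₂(0.728)]
  = 0.510903 + 0.333416 = 0.84432 bits

H(X|Y) = H(X,Y) - H(Y) = 2.29856 - 0.84432 = 1.4542 bits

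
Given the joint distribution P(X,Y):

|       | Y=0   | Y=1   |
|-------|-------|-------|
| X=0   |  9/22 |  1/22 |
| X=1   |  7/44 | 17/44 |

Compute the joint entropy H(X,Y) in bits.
1.6822 bits

H(X,Y) = -Σ_{x,y} P(x,y) log₂ P(x,y). Per-cell terms -P(x,y)·log₂P(x,y):
  X=0: 0.5275, 0.2027
  X=1: 0.4219, 0.5301
Sum of the 4 terms: H(X,Y) = 1.6822 bits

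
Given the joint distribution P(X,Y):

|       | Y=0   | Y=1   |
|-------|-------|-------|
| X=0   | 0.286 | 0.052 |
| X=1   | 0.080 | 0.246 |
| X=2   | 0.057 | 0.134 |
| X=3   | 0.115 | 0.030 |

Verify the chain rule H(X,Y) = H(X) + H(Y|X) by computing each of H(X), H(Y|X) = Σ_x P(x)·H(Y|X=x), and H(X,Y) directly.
H(X) = 1.9162 bits, H(Y|X) = 0.7460 bits, H(X,Y) = 2.6623 bits

Marginal of X (row sums):
  P(X=0) = 0.286 + 0.052 = 0.338
  P(X=1) = 0.080 + 0.246 = 0.326
  P(X=2) = 0.057 + 0.134 = 0.191
  P(X=3) = 0.115 + 0.030 = 0.145
H(X) = -[0.338·log₂(0.338) + 0.326·log₂(0.326) + 0.191·log₂(0.191) + 0.145·log₂(0.145)]
  = 0.528938 + 0.527160 + 0.456176 + 0.403952 = 1.9162 bits

H(Y|X) = Σ_x P(x)·H(Y|X=x):
  X=0: P(X=0) = 0.338, P(Y|X=0) = (11/13, 2/13) → H(Y|X=0) = 0.619382
  X=1: P(X=1) = 0.326, P(Y|X=1) = (40/163, 123/163) → H(Y|X=1) = 0.803904
  X=2: P(X=2) = 0.191, P(Y|X=2) = (57/191, 134/191) → H(Y|X=2) = 0.879362
  X=3: P(X=3) = 0.145, P(Y|X=3) = (23/29, 6/29) → H(Y|X=3) = 0.735509
H(Y|X) = 0.338·0.619382 + 0.326·0.803904 + 0.191·0.879362 + 0.145·0.735509 = 0.7460 bits

H(X,Y) = -Σ_{x,y} P(x,y) log₂ P(x,y). Per-cell terms -P(x,y)·log₂P(x,y):
  X=0: 0.516491, 0.221798
  X=1: 0.291508, 0.497724
  X=2: 0.235575, 0.388559
  X=3: 0.358834, 0.151767
Sum of the 8 terms: H(X,Y) = 2.6623 bits

Chain rule check:
  H(X) + H(Y|X) = 1.9162 + 0.7460 = 2.6622 bits
  H(X,Y) = 2.6623 bits
✓ Chain rule verified (Δ = 0.0001 is 4-dp rounding noise: each of the three values was rounded independently).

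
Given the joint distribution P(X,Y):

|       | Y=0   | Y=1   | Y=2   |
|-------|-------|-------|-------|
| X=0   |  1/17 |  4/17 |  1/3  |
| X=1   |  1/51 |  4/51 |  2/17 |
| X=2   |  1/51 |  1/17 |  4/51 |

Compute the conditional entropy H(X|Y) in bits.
1.3172 bits

H(X|Y) = H(X,Y) - H(Y)

H(X,Y) = -Σ_{x,y} P(x,y) log₂ P(x,y). Per-cell terms -P(x,y)·log₂P(x,y):
  X=0: 0.24044, 0.49117, 0.52832
  X=1: 0.11122, 0.28803, 0.36323
  X=2: 0.11122, 0.24044, 0.28803
Sum of the 9 terms: H(X,Y) = 2.6621 bits

Marginal of Y (column sums):
  P(Y=0) = 1/17 + 1/51 + 1/51 = 5/51
  P(Y=1) = 4/17 + 4/51 + 1/17 = 19/51
  P(Y=2) = 1/3 + 2/17 + 4/51 = 9/17
H(Y) = -[(5/51)·log₂(5/51) + (19/51)·log₂(19/51) + (9/17)·log₂(9/17)]
  = 0.32848 + 0.53070 + 0.48576 = 1.3449 bits

H(X|Y) = H(X,Y) - H(Y) = 2.6621 - 1.3449 = 1.3172 bits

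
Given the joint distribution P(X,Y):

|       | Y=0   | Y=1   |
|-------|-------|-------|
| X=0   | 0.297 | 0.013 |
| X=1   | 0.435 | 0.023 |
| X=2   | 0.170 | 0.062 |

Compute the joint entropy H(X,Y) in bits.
1.9325 bits

H(X,Y) = -Σ_{x,y} P(x,y) log₂ P(x,y). Per-cell terms -P(x,y)·log₂P(x,y):
  X=0: 0.5202, 0.0814
  X=1: 0.5224, 0.1252
  X=2: 0.4346, 0.2487
Sum of the 6 terms: H(X,Y) = 1.9325 bits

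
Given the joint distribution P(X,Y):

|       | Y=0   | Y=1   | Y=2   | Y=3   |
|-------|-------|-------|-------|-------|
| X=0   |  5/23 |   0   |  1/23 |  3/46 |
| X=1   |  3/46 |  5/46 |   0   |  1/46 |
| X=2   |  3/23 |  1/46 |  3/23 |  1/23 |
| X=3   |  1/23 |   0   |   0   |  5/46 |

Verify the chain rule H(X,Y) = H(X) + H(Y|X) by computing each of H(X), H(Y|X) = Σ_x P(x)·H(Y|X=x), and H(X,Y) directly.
H(X) = 1.9282 bits, H(Y|X) = 1.3569 bits, H(X,Y) = 3.2851 bits

Marginal of X (row sums):
  P(X=0) = 5/23 + 0 + 1/23 + 3/46 = 15/46
  P(X=1) = 3/46 + 5/46 + 0 + 1/46 = 9/46
  P(X=2) = 3/23 + 1/46 + 3/23 + 1/23 = 15/46
  P(X=3) = 1/23 + 0 + 0 + 5/46 = 7/46
H(X) = -[(15/46)·log₂(15/46) + (9/46)·log₂(9/46) + (15/46)·log₂(15/46) + (7/46)·log₂(7/46)]
  = 0.527175 + 0.460494 + 0.527175 + 0.413336 = 1.9282 bits

H(Y|X) = Σ_x P(x)·H(Y|X=x):
  X=0: P(X=0) = 15/46, P(Y|X=0) = (2/3, 0, 2/15, 1/5) → H(Y|X=0) = 1.241946
  X=1: P(X=1) = 9/46, P(Y|X=1) = (1/3, 5/9, 0, 1/9) → H(Y|X=1) = 1.351644
  X=2: P(X=2) = 15/46, P(Y|X=2) = (2/5, 1/15, 2/5, 2/15) → H(Y|X=2) = 1.705587
  X=3: P(X=3) = 7/46, P(Y|X=3) = (2/7, 0, 0, 5/7) → H(Y|X=3) = 0.863121
H(Y|X) = (15/46)·1.241946 + (9/46)·1.351644 + (15/46)·1.705587 + (7/46)·0.863121 = 1.3569 bits

H(X,Y) = -Σ_{x,y} P(x,y) log₂ P(x,y). Per-cell terms -P(x,y)·log₂P(x,y):
  X=0: 0.478616, 0.000000, 0.196677, 0.256865
  X=1: 0.256865, 0.348004, 0.000000, 0.120077
  X=2: 0.383296, 0.120077, 0.383296, 0.196677
  X=3: 0.196677, 0.000000, 0.000000, 0.348004
  (cells with P = 0 contribute 0)
Sum of the 16 terms: H(X,Y) = 3.2851 bits

Chain rule check:
  H(X) + H(Y|X) = 1.9282 + 1.3569 = 3.2851 bits
  H(X,Y) = 3.2851 bits
✓ Chain rule verified.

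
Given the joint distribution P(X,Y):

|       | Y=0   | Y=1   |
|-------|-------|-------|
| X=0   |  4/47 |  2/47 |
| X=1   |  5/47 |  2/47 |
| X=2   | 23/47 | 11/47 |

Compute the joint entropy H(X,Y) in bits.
2.0289 bits

H(X,Y) = -Σ_{x,y} P(x,y) log₂ P(x,y). Per-cell terms -P(x,y)·log₂P(x,y):
  X=0: 0.3025, 0.1938
  X=1: 0.3439, 0.1938
  X=2: 0.5045, 0.4904
Sum of the 6 terms: H(X,Y) = 2.0289 bits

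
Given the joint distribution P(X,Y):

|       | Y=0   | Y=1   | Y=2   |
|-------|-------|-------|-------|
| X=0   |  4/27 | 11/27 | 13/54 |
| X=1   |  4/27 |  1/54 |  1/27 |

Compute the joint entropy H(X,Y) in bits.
2.1213 bits

H(X,Y) = -Σ_{x,y} P(x,y) log₂ P(x,y). Per-cell terms -P(x,y)·log₂P(x,y):
  X=0: 0.4081, 0.5278, 0.4946
  X=1: 0.4081, 0.1066, 0.1761
Sum of the 6 terms: H(X,Y) = 2.1213 bits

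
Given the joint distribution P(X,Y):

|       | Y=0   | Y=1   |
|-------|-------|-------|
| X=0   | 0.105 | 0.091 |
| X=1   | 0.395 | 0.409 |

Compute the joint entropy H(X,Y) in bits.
1.7130 bits

H(X,Y) = -Σ_{x,y} P(x,y) log₂ P(x,y). Per-cell terms -P(x,y)·log₂P(x,y):
  X=0: 0.34141, 0.31468
  X=1: 0.52933, 0.52754
Sum of the 4 terms: H(X,Y) = 1.7130 bits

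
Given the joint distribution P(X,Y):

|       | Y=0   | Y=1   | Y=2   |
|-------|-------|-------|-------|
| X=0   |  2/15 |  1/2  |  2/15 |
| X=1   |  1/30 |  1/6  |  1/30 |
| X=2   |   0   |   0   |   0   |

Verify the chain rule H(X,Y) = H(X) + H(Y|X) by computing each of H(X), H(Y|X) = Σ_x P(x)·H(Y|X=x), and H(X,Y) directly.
H(X) = 0.7838 bits, H(Y|X) = 1.2493 bits, H(X,Y) = 2.0331 bits

Marginal of X (row sums):
  P(X=0) = 2/15 + 1/2 + 2/15 = 23/30
  P(X=1) = 1/30 + 1/6 + 1/30 = 7/30
  P(X=2) = 0 + 0 + 0 = 0
H(X) = -[(23/30)·log₂(23/30) + (7/30)·log₂(7/30)]   (outcomes with P = 0 contribute 0)
  = 0.29389 + 0.48989 = 0.7838 bits

H(Y|X) = Σ_x P(x)·H(Y|X=x):
  X=0: P(X=0) = 23/30, P(Y|X=0) = (4/23, 15/23, 4/23) → H(Y|X=0) = 1.27994
  X=1: P(X=1) = 7/30, P(Y|X=1) = (1/7, 5/7, 1/7) → H(Y|X=1) = 1.14883
  X=2: P(X=2) = 0 → contributes 0
H(Y|X) = (23/30)·1.27994 + (7/30)·1.14883 = 1.2493 bits

H(X,Y) = -Σ_{x,y} P(x,y) log₂ P(x,y). Per-cell terms -P(x,y)·log₂P(x,y):
  X=0: 0.38759, 0.50000, 0.38759
  X=1: 0.16356, 0.43083, 0.16356
  X=2: 0.00000, 0.00000, 0.00000
  (cells with P = 0 contribute 0)
Sum of the 9 terms: H(X,Y) = 2.0331 bits

Chain rule check:
  H(X) + H(Y|X) = 0.7838 + 1.2493 = 2.0331 bits
  H(X,Y) = 2.0331 bits
✓ Chain rule verified.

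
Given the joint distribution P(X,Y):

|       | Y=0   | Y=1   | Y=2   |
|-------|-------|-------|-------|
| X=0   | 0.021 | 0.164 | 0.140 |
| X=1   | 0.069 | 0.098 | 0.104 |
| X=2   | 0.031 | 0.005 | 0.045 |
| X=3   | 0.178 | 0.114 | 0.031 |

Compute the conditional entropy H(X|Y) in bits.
1.6495 bits

H(X|Y) = H(X,Y) - H(Y)

H(X,Y) = -Σ_{x,y} P(x,y) log₂ P(x,y). Per-cell terms -P(x,y)·log₂P(x,y):
  X=0: 0.1170, 0.4278, 0.3971
  X=1: 0.2662, 0.3284, 0.3396
  X=2: 0.1554, 0.0382, 0.2013
  X=3: 0.4432, 0.3571, 0.1554
Sum of the 12 terms: H(X,Y) = 3.2267 bits

Marginal of Y (column sums):
  P(Y=0) = 0.021 + 0.069 + 0.031 + 0.178 = 0.299
  P(Y=1) = 0.164 + 0.098 + 0.005 + 0.114 = 0.381
  P(Y=2) = 0.140 + 0.104 + 0.045 + 0.031 = 0.320
H(Y) = -[0.299·log₂(0.299) + 0.381·log₂(0.381) + 0.320·log₂(0.320)]
  = 0.5208 + 0.5304 + 0.5260 = 1.5772 bits

H(X|Y) = H(X,Y) - H(Y) = 3.2267 - 1.5772 = 1.6495 bits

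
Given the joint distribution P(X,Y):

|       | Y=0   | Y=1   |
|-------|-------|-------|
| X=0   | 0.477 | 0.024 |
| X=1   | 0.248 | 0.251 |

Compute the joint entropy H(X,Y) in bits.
1.6380 bits

H(X,Y) = -Σ_{x,y} P(x,y) log₂ P(x,y). Per-cell terms -P(x,y)·log₂P(x,y):
  X=0: 0.5094, 0.1291
  X=1: 0.4989, 0.5006
Sum of the 4 terms: H(X,Y) = 1.6380 bits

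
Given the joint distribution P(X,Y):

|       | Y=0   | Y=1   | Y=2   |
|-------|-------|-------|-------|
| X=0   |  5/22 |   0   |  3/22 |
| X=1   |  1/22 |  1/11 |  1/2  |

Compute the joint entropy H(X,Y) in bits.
1.8950 bits

H(X,Y) = -Σ_{x,y} P(x,y) log₂ P(x,y). Per-cell terms -P(x,y)·log₂P(x,y):
  X=0: 0.4858, 0.0000, 0.3920
  X=1: 0.2027, 0.3145, 0.5000
  (cells with P = 0 contribute 0)
Sum of the 6 terms: H(X,Y) = 1.8950 bits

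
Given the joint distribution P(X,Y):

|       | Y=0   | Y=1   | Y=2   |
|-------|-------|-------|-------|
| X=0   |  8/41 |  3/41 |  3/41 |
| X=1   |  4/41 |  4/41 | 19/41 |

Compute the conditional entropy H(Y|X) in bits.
1.2552 bits

H(Y|X) = H(X,Y) - H(X)

H(X,Y) = -Σ_{x,y} P(x,y) log₂ P(x,y). Per-cell terms -P(x,y)·log₂P(x,y):
  X=0: 0.4600, 0.2760, 0.2760
  X=1: 0.3276, 0.3276, 0.5142
Sum of the 6 terms: H(X,Y) = 2.1814 bits

Marginal of X (row sums):
  P(X=0) = 8/41 + 3/41 + 3/41 = 14/41
  P(X=1) = 4/41 + 4/41 + 19/41 = 27/41
H(X) = -[(14/41)·log₂(14/41) + (27/41)·log₂(27/41)]
  = 0.5293 + 0.3969 = 0.9262 bits

H(Y|X) = H(X,Y) - H(X) = 2.1814 - 0.9262 = 1.2552 bits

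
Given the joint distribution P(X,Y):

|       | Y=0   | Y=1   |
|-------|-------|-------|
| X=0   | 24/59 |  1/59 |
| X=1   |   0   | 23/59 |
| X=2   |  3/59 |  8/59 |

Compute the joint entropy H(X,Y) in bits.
1.7668 bits

H(X,Y) = -Σ_{x,y} P(x,y) log₂ P(x,y). Per-cell terms -P(x,y)·log₂P(x,y):
  X=0: 0.5279, 0.0997
  X=1: 0.0000, 0.5298
  X=2: 0.2185, 0.3909
  (cells with P = 0 contribute 0)
Sum of the 6 terms: H(X,Y) = 1.7668 bits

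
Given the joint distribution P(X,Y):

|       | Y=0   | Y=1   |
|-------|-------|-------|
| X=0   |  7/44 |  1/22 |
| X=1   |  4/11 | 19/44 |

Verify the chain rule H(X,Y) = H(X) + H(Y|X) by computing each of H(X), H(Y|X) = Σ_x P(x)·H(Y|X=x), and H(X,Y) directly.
H(X) = 0.7309 bits, H(Y|X) = 0.9475 bits, H(X,Y) = 1.6785 bits

Marginal of X (row sums):
  P(X=0) = 7/44 + 1/22 = 9/44
  P(X=1) = 4/11 + 19/44 = 35/44
H(X) = -[(9/44)·log₂(9/44) + (35/44)·log₂(35/44)]
  = 0.46831 + 0.26262 = 0.7309 bits

H(Y|X) = Σ_x P(x)·H(Y|X=x):
  X=0: P(X=0) = 9/44, P(Y|X=0) = (7/9, 2/9) → H(Y|X=0) = 0.76420
  X=1: P(X=1) = 35/44, P(Y|X=1) = (16/35, 19/35) → H(Y|X=1) = 0.99469
H(Y|X) = (9/44)·0.76420 + (35/44)·0.99469 = 0.9475 bits

H(X,Y) = -Σ_{x,y} P(x,y) log₂ P(x,y). Per-cell terms -P(x,y)·log₂P(x,y):
  X=0: 0.42192, 0.20270
  X=1: 0.53070, 0.52315
Sum of the 4 terms: H(X,Y) = 1.6785 bits

Chain rule check:
  H(X) + H(Y|X) = 0.7309 + 0.9475 = 1.6784 bits
  H(X,Y) = 1.6785 bits
✓ Chain rule verified (Δ = 0.0001 is 4-dp rounding noise: each of the three values was rounded independently).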